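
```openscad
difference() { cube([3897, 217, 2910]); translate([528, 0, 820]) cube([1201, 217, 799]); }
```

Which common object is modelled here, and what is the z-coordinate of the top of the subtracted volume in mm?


A wall with a window opening. The window head height is 1619 mm.

A wall with a rectangular opening subtracted — a window. Sill at z = 820, opening 799 mm tall, so the head is at 820 + 799 = 1619 mm.


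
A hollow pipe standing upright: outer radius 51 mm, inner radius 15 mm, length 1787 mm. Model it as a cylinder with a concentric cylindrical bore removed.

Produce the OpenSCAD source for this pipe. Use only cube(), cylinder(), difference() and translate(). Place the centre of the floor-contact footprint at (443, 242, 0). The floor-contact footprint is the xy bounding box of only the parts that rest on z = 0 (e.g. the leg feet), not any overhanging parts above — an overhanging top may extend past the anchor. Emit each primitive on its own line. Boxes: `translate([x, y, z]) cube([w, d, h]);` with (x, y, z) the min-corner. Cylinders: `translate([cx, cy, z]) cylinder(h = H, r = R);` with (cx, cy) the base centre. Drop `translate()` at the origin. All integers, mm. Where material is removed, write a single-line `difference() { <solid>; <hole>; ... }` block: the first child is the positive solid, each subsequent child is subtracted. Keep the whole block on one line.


difference() { translate([443, 242, 0]) cylinder(h = 1787, r = 51); translate([443, 242, 0]) cylinder(h = 1787, r = 15); }


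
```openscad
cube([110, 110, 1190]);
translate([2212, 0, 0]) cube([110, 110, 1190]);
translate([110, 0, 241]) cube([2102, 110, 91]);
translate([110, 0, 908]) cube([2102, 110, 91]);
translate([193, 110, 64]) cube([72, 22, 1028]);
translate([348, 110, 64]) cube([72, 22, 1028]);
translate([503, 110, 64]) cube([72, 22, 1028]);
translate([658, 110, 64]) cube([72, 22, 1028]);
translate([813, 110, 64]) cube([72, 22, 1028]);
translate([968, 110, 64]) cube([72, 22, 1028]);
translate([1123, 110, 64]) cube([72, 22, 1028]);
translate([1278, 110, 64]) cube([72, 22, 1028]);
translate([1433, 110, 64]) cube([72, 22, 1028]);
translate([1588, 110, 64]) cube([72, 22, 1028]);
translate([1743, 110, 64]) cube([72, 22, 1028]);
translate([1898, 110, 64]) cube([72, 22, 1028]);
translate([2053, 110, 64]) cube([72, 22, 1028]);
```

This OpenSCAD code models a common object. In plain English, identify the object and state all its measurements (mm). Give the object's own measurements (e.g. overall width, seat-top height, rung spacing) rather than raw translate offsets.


A fence section. Two 110×110 mm posts, 1190 mm tall, stand on the floor with a clear span of 2102 mm between their inner faces. Two horizontal rails of 110×91 mm section span the gap between the posts with their undersides at z = 241 mm and z = 908 mm, flush with the posts' −y face. 13 pickets, each 72 mm wide, 22 mm thick and 1028 mm tall, are fixed to the +y face of the rails with their bottoms at z = 64 mm, spaced across the span with a 83 mm gap after the −x post and between neighbouring pickets, with 87 mm left before the +x post.


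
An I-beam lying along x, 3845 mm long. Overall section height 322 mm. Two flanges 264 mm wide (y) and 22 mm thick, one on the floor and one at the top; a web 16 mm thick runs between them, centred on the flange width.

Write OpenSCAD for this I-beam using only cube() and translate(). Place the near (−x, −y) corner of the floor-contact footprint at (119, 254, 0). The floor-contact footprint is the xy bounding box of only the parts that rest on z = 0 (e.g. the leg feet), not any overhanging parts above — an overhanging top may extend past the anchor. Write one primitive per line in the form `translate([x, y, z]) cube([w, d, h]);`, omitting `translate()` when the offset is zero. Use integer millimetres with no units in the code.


translate([119, 254, 0]) cube([3845, 264, 22]);
translate([119, 378, 22]) cube([3845, 16, 278]);
translate([119, 254, 300]) cube([3845, 264, 22]);


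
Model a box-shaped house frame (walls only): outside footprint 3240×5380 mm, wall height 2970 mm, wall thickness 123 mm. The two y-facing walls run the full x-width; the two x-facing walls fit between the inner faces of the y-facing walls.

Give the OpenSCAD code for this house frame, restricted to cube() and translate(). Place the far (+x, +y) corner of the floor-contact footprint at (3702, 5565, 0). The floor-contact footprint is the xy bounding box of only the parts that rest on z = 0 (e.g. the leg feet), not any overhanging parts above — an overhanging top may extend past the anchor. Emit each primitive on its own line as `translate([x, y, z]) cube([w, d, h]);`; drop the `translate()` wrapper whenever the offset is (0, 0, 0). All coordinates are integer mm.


translate([462, 185, 0]) cube([3240, 123, 2970]);
translate([462, 5442, 0]) cube([3240, 123, 2970]);
translate([462, 308, 0]) cube([123, 5134, 2970]);
translate([3579, 308, 0]) cube([123, 5134, 2970]);


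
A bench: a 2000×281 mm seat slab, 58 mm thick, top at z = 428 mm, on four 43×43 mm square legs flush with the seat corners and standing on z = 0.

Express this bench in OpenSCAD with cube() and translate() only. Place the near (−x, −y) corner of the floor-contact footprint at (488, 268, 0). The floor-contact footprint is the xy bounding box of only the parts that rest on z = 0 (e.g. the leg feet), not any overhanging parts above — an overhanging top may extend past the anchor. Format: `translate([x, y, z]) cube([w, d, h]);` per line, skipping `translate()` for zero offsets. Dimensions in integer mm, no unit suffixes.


// leg_h = 428 − 58 = 370
translate([488, 268, 370]) cube([2000, 281, 58]);
translate([488, 268, 0]) cube([43, 43, 370]);
translate([488, 506, 0]) cube([43, 43, 370]);
translate([2445, 268, 0]) cube([43, 43, 370]);
translate([2445, 506, 0]) cube([43, 43, 370]);


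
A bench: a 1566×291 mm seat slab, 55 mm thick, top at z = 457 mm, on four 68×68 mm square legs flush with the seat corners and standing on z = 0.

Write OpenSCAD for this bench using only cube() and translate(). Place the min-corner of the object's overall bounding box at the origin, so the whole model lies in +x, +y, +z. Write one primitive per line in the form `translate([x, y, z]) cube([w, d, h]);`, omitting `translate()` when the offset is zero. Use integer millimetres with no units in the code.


translate([0, 0, 402]) cube([1566, 291, 55]);
cube([68, 68, 402]);
translate([0, 223, 0]) cube([68, 68, 402]);
translate([1498, 0, 0]) cube([68, 68, 402]);
translate([1498, 223, 0]) cube([68, 68, 402]);


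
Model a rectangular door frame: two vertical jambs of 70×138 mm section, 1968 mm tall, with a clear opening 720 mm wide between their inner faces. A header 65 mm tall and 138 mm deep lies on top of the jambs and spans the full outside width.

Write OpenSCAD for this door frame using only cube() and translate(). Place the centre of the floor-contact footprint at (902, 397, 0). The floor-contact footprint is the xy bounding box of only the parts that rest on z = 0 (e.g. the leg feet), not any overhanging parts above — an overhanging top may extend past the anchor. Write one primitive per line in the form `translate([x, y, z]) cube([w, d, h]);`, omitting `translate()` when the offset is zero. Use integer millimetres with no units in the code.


translate([472, 328, 0]) cube([70, 138, 1968]);
translate([1262, 328, 0]) cube([70, 138, 1968]);
translate([472, 328, 1968]) cube([860, 138, 65]);


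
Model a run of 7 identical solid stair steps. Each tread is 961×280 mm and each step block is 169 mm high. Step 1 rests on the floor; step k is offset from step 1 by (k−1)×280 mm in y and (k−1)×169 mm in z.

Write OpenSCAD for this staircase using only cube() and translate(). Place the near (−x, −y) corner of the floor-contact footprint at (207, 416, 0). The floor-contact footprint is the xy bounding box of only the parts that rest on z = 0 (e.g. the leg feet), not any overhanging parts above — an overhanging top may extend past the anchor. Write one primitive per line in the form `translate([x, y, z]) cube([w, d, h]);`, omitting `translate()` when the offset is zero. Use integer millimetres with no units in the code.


translate([207, 416, 0]) cube([961, 280, 169]);
translate([207, 696, 169]) cube([961, 280, 169]);
translate([207, 976, 338]) cube([961, 280, 169]);
translate([207, 1256, 507]) cube([961, 280, 169]);
translate([207, 1536, 676]) cube([961, 280, 169]);
translate([207, 1816, 845]) cube([961, 280, 169]);
translate([207, 2096, 1014]) cube([961, 280, 169]);


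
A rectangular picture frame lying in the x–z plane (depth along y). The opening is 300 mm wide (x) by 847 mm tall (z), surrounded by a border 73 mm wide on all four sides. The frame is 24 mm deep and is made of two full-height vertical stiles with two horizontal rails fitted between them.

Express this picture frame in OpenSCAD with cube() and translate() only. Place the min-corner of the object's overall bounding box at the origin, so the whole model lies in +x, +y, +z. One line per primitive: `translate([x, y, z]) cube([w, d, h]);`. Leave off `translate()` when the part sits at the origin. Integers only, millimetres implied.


cube([73, 24, 993]);
translate([373, 0, 0]) cube([73, 24, 993]);
translate([73, 0, 0]) cube([300, 24, 73]);
translate([73, 0, 920]) cube([300, 24, 73]);


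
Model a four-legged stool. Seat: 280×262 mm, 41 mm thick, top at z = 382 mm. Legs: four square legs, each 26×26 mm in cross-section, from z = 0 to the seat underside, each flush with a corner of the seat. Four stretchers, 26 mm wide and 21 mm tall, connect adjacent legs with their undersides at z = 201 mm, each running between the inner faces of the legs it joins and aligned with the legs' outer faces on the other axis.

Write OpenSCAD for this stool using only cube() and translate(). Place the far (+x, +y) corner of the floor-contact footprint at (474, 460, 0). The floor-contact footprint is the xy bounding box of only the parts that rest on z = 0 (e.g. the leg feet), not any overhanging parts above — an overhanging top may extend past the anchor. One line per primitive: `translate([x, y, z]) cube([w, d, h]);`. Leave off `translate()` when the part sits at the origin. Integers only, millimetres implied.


translate([194, 198, 341]) cube([280, 262, 41]);
translate([194, 198, 0]) cube([26, 26, 341]);
translate([448, 198, 0]) cube([26, 26, 341]);
translate([194, 434, 0]) cube([26, 26, 341]);
translate([448, 434, 0]) cube([26, 26, 341]);
translate([220, 198, 201]) cube([228, 26, 21]);
translate([220, 434, 201]) cube([228, 26, 21]);
translate([194, 224, 201]) cube([26, 210, 21]);
translate([448, 224, 201]) cube([26, 210, 21]);


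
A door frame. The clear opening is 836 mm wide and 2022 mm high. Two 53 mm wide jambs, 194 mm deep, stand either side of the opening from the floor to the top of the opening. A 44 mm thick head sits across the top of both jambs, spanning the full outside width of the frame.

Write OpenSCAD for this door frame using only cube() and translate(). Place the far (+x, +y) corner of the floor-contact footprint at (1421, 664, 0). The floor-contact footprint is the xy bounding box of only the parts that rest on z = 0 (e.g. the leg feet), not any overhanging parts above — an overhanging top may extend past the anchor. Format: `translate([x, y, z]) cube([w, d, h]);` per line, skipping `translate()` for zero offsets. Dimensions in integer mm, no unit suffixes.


translate([479, 470, 0]) cube([53, 194, 2022]);
translate([1368, 470, 0]) cube([53, 194, 2022]);
translate([479, 470, 2022]) cube([942, 194, 44]);


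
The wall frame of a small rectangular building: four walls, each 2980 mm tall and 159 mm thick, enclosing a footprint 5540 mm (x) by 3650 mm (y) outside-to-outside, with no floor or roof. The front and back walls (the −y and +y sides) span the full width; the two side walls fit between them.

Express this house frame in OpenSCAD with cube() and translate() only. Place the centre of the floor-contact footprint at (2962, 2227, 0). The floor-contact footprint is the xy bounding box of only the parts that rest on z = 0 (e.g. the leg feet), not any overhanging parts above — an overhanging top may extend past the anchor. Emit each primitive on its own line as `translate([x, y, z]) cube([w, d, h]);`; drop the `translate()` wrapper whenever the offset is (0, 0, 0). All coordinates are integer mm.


translate([192, 402, 0]) cube([5540, 159, 2980]);
translate([192, 3893, 0]) cube([5540, 159, 2980]);
translate([192, 561, 0]) cube([159, 3332, 2980]);
translate([5573, 561, 0]) cube([159, 3332, 2980]);


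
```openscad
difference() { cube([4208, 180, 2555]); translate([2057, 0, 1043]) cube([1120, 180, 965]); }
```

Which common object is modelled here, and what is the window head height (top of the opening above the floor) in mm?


A wall with a window opening. The window head height is 2008 mm.

A wall with a rectangular opening subtracted — a window. Sill at z = 1043, opening 965 mm tall, so the head is at 1043 + 965 = 2008 mm.


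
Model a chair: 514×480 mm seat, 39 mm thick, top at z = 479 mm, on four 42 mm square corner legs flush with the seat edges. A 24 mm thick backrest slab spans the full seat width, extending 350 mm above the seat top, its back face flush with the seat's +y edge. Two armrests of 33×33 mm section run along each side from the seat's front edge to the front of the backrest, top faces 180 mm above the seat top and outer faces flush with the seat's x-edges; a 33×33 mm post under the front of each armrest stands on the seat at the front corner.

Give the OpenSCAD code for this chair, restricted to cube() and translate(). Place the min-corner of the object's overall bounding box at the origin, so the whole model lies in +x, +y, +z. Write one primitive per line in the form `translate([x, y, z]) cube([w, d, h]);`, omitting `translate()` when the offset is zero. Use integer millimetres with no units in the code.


translate([0, 0, 440]) cube([514, 480, 39]);
cube([42, 42, 440]);
translate([472, 0, 0]) cube([42, 42, 440]);
translate([0, 438, 0]) cube([42, 42, 440]);
translate([472, 438, 0]) cube([42, 42, 440]);
translate([0, 456, 479]) cube([514, 24, 350]);
translate([0, 0, 626]) cube([33, 456, 33]);
translate([481, 0, 626]) cube([33, 456, 33]);
translate([0, 0, 479]) cube([33, 33, 147]);
translate([481, 0, 479]) cube([33, 33, 147]);


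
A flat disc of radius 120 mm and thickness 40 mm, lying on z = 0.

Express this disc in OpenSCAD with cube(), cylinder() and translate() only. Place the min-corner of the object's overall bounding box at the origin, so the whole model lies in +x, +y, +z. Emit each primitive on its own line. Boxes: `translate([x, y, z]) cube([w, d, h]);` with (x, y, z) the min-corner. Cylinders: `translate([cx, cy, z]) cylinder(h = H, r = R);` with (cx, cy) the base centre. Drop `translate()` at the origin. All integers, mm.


translate([120, 120, 0]) cylinder(h = 40, r = 120);


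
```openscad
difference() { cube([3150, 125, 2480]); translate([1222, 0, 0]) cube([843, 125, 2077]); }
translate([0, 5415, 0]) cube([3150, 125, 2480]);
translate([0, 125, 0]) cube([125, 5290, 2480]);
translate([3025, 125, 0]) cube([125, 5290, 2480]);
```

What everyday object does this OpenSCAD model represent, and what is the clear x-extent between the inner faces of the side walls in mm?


A single room. The interior width is 2900 mm.

Four walls enclosing a rectangle with a door in the front wall — a room. Outside width 3150 minus two 125 mm walls gives 2900 mm.


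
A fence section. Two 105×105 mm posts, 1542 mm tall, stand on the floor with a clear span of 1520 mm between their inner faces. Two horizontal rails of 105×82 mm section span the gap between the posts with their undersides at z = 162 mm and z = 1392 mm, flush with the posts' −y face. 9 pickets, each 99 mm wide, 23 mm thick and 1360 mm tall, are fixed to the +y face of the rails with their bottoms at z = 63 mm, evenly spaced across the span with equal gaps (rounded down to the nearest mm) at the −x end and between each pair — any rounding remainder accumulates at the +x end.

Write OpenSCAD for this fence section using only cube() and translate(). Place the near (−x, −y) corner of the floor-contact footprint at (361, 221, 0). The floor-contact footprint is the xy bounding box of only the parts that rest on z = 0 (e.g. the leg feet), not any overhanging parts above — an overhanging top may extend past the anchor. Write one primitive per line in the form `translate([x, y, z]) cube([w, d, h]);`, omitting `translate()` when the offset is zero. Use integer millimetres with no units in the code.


translate([361, 221, 0]) cube([105, 105, 1542]);
translate([1986, 221, 0]) cube([105, 105, 1542]);
translate([466, 221, 162]) cube([1520, 105, 82]);
translate([466, 221, 1392]) cube([1520, 105, 82]);
translate([528, 326, 63]) cube([99, 23, 1360]);
translate([689, 326, 63]) cube([99, 23, 1360]);
translate([850, 326, 63]) cube([99, 23, 1360]);
translate([1011, 326, 63]) cube([99, 23, 1360]);
translate([1172, 326, 63]) cube([99, 23, 1360]);
translate([1333, 326, 63]) cube([99, 23, 1360]);
translate([1494, 326, 63]) cube([99, 23, 1360]);
translate([1655, 326, 63]) cube([99, 23, 1360]);
translate([1816, 326, 63]) cube([99, 23, 1360]);


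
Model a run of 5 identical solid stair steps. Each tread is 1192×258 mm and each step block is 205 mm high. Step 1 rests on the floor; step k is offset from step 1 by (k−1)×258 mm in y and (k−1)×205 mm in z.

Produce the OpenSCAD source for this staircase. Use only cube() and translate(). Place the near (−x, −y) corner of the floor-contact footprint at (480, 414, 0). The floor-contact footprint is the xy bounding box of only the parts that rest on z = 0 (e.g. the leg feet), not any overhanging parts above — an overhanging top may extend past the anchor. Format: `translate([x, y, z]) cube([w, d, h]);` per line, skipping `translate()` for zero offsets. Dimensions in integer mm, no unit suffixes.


translate([480, 414, 0]) cube([1192, 258, 205]);
translate([480, 672, 205]) cube([1192, 258, 205]);
translate([480, 930, 410]) cube([1192, 258, 205]);
translate([480, 1188, 615]) cube([1192, 258, 205]);
translate([480, 1446, 820]) cube([1192, 258, 205]);


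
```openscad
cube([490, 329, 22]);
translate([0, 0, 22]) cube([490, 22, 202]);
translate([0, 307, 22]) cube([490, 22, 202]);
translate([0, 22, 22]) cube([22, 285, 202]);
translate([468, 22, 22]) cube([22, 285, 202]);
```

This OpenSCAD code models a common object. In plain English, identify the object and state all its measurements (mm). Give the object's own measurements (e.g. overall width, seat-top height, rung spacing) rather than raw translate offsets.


An open-topped rectangular box: outside dimensions 490×329×224 mm, with a uniform wall and base thickness of 22 mm. The base is a full 490×329 slab on the floor; four walls sit on top of the base. The front and back walls (the −y and +y sides) span the full width; the two side walls fit between them.


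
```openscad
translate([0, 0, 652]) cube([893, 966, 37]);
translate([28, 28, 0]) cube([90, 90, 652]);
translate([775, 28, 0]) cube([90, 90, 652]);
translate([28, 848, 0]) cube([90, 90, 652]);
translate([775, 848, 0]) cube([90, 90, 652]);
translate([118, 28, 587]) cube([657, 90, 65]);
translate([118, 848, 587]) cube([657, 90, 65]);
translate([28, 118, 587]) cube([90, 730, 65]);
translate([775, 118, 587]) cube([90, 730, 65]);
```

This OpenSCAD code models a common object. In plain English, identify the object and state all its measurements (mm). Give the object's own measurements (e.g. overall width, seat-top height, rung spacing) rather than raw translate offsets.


A rectangular dining table. The top is 893×966×37 mm with its upper surface at z = 689 mm. It stands on four 90×90 mm square legs, each inset 28 mm from the nearest pair of top edges, running from the floor to the underside of the top. Four apron rails, 90 mm thick and 65 mm tall, run between adjacent legs with their top edges flush with the underside of the top and their outer faces flush with the legs' outer faces.


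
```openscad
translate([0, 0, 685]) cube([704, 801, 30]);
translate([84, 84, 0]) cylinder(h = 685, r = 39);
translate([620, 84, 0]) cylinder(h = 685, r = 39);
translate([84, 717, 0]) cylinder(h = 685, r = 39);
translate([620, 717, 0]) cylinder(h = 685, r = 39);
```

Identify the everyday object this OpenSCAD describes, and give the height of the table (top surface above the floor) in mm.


A table. The table height is 715 mm.

A 704×801×30 slab sits at z = 685 on four Ø78 mm round legs — a table. The top surface is at 685 + 30 = 715 mm.


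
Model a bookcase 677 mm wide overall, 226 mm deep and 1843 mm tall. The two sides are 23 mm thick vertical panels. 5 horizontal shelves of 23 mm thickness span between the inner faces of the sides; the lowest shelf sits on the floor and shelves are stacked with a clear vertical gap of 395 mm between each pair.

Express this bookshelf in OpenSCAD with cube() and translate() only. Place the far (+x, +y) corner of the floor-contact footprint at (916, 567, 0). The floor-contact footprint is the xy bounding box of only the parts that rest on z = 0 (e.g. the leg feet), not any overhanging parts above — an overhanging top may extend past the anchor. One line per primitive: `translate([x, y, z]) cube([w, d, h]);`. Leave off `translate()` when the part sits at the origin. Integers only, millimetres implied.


translate([239, 341, 0]) cube([23, 226, 1843]);
translate([893, 341, 0]) cube([23, 226, 1843]);
translate([262, 341, 0]) cube([631, 226, 23]);
translate([262, 341, 418]) cube([631, 226, 23]);
translate([262, 341, 836]) cube([631, 226, 23]);
translate([262, 341, 1254]) cube([631, 226, 23]);
translate([262, 341, 1672]) cube([631, 226, 23]);


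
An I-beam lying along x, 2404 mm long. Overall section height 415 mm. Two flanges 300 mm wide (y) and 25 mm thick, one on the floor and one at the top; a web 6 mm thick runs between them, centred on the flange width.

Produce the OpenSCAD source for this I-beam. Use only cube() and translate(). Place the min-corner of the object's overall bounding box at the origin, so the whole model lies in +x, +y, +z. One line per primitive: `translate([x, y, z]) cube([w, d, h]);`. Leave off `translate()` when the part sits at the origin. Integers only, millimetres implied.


cube([2404, 300, 25]);
translate([0, 147, 25]) cube([2404, 6, 365]);
translate([0, 0, 390]) cube([2404, 300, 25]);


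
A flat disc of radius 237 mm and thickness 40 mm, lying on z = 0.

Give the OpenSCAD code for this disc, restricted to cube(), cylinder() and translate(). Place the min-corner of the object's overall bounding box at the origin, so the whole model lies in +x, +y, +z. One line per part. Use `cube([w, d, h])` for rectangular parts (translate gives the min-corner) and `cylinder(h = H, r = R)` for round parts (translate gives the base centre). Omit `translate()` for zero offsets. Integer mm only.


translate([237, 237, 0]) cylinder(h = 40, r = 237);


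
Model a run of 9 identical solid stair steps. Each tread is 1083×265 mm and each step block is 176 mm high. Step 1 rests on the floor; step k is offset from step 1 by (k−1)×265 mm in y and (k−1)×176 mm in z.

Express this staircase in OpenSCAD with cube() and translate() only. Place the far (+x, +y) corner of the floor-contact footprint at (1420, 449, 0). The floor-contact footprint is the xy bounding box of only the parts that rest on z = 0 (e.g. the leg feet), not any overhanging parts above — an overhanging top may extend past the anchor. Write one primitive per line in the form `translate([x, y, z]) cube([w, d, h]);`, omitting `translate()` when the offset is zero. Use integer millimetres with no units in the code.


translate([337, 184, 0]) cube([1083, 265, 176]);
translate([337, 449, 176]) cube([1083, 265, 176]);
translate([337, 714, 352]) cube([1083, 265, 176]);
translate([337, 979, 528]) cube([1083, 265, 176]);
translate([337, 1244, 704]) cube([1083, 265, 176]);
translate([337, 1509, 880]) cube([1083, 265, 176]);
translate([337, 1774, 1056]) cube([1083, 265, 176]);
translate([337, 2039, 1232]) cube([1083, 265, 176]);
translate([337, 2304, 1408]) cube([1083, 265, 176]);


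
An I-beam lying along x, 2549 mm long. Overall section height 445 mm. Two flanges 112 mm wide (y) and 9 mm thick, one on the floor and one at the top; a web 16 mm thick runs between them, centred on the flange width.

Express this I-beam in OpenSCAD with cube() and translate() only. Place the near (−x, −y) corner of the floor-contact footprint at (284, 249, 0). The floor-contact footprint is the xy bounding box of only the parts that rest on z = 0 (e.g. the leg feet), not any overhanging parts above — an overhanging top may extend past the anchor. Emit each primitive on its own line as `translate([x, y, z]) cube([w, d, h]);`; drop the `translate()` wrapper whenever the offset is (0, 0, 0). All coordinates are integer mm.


translate([284, 249, 0]) cube([2549, 112, 9]);
translate([284, 297, 9]) cube([2549, 16, 427]);
translate([284, 249, 436]) cube([2549, 112, 9]);


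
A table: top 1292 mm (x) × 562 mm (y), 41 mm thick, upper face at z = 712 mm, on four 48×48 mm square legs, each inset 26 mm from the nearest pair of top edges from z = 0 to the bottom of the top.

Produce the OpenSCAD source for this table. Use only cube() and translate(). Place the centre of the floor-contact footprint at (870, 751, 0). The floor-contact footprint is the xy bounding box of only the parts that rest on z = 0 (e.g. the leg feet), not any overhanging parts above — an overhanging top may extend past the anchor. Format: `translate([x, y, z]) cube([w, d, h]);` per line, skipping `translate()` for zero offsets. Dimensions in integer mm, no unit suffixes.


translate([224, 470, 671]) cube([1292, 562, 41]);
translate([250, 496, 0]) cube([48, 48, 671]);
translate([1442, 496, 0]) cube([48, 48, 671]);
translate([250, 958, 0]) cube([48, 48, 671]);
translate([1442, 958, 0]) cube([48, 48, 671]);


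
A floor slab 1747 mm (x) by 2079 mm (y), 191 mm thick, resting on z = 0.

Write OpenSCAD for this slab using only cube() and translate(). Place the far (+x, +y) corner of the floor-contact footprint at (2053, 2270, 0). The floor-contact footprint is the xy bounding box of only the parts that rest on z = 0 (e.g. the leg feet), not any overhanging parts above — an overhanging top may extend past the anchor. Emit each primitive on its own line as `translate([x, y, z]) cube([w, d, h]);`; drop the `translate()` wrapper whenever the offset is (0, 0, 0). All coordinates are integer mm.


translate([306, 191, 0]) cube([1747, 2079, 191]);


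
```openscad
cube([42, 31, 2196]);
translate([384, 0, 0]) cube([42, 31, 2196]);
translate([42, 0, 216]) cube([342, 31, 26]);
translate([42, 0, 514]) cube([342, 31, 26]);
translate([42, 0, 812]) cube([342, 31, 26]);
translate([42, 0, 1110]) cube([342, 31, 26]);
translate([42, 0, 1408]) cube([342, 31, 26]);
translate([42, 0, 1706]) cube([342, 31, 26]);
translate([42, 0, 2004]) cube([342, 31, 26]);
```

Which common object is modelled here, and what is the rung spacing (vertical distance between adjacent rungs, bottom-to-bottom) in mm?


A ladder. The rung spacing is 298 mm.

Two tall 42×31 posts with 7 short bars between them — a ladder. Adjacent rungs sit at z = 216 and z = 514, so the spacing is 514 − 216 = 298 mm.


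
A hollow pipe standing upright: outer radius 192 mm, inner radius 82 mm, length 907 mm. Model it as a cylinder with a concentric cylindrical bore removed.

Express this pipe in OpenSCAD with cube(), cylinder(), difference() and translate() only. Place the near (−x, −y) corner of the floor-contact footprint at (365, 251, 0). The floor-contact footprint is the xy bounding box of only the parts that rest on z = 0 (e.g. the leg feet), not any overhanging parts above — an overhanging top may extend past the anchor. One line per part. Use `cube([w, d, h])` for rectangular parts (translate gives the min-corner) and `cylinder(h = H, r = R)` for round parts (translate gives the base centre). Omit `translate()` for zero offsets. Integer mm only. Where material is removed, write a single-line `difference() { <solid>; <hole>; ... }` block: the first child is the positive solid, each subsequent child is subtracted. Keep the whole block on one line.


difference() { translate([557, 443, 0]) cylinder(h = 907, r = 192); translate([557, 443, 0]) cylinder(h = 907, r = 82); }


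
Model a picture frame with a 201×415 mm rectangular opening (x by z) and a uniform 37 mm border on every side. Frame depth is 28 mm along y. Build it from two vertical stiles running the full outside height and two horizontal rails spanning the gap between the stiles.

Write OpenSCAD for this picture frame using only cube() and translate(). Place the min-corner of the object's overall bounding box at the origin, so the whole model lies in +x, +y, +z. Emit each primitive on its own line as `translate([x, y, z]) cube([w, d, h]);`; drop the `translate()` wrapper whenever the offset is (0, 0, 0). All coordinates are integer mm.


cube([37, 28, 489]);
translate([238, 0, 0]) cube([37, 28, 489]);
translate([37, 0, 0]) cube([201, 28, 37]);
translate([37, 0, 452]) cube([201, 28, 37]);


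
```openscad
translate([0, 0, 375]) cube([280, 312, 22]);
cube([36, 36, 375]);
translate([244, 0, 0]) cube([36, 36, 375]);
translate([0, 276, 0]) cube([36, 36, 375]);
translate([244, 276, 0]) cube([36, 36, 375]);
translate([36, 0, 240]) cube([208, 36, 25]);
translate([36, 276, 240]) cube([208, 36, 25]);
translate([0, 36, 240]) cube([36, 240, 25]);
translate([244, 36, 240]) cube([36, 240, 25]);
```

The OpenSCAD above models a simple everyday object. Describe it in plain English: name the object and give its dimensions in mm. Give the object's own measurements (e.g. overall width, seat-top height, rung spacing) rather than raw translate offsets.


A four-legged stool. The seat is a 280×312×22 mm slab whose top surface is at z = 397 mm; four square legs, each 36×36 mm in cross-section, run from the floor (z = 0) to the underside of the seat, each flush with a corner of the seat. Four stretchers, 36 mm wide and 25 mm tall, connect adjacent legs with their undersides at z = 240 mm, each running between the inner faces of the legs it joins and aligned with the legs' outer faces on the other axis.


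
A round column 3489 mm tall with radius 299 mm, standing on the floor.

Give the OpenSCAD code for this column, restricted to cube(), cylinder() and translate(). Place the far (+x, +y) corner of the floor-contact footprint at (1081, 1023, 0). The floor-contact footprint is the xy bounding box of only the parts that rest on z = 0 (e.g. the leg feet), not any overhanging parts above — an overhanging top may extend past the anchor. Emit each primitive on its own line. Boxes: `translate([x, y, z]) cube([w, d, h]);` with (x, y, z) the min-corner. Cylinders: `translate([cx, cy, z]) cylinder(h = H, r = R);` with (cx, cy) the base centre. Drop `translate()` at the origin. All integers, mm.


translate([782, 724, 0]) cylinder(h = 3489, r = 299);


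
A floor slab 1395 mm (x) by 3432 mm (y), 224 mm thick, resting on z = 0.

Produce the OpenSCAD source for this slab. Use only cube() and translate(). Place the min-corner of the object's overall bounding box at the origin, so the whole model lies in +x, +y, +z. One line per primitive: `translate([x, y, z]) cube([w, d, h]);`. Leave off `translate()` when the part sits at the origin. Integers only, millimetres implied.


cube([1395, 3432, 224]);


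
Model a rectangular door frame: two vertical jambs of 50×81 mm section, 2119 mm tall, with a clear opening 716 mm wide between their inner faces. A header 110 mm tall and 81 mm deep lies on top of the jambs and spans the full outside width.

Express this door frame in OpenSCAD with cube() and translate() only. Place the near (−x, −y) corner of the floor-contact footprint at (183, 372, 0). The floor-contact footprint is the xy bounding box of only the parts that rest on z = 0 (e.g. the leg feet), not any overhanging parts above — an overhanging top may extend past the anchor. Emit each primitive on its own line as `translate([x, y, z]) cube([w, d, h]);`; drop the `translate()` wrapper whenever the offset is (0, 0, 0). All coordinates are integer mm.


translate([183, 372, 0]) cube([50, 81, 2119]);
translate([949, 372, 0]) cube([50, 81, 2119]);
translate([183, 372, 2119]) cube([816, 81, 110]);


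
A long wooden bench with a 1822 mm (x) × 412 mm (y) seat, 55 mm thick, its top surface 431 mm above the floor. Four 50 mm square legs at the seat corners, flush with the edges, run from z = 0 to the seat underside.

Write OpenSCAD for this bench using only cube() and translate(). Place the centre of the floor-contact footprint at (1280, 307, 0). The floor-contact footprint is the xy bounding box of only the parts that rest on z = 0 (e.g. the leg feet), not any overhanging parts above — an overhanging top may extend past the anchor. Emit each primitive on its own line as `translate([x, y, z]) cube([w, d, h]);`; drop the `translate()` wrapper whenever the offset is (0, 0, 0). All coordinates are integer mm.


translate([369, 101, 376]) cube([1822, 412, 55]);
translate([369, 101, 0]) cube([50, 50, 376]);
translate([369, 463, 0]) cube([50, 50, 376]);
translate([2141, 101, 0]) cube([50, 50, 376]);
translate([2141, 463, 0]) cube([50, 50, 376]);


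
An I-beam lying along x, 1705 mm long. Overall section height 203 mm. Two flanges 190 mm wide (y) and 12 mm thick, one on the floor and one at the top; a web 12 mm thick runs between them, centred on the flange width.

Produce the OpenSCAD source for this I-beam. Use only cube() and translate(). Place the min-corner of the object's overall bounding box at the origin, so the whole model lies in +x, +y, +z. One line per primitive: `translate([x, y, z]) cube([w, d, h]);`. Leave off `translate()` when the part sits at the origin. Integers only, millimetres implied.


cube([1705, 190, 12]);
translate([0, 89, 12]) cube([1705, 12, 179]);
translate([0, 0, 191]) cube([1705, 190, 12]);


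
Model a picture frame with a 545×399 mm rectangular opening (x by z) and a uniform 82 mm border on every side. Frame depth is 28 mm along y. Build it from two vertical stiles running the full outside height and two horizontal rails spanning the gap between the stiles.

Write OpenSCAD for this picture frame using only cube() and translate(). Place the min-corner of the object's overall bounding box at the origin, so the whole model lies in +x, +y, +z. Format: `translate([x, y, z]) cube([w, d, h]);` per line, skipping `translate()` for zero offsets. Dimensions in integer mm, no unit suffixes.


cube([82, 28, 563]);
translate([627, 0, 0]) cube([82, 28, 563]);
translate([82, 0, 0]) cube([545, 28, 82]);
translate([82, 0, 481]) cube([545, 28, 82]);


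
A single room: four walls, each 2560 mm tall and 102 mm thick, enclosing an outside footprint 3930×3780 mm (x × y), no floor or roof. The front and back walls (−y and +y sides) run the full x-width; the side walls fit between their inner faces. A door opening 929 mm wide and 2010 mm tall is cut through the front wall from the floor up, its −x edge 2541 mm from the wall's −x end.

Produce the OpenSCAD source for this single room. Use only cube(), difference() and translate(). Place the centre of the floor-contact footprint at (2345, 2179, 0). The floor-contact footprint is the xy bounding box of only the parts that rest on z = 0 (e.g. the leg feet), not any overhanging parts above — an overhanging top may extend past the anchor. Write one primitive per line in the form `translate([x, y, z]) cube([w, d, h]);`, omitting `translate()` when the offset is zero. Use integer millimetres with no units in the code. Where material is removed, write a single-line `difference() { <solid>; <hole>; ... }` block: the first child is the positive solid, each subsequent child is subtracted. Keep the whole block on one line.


difference() { translate([380, 289, 0]) cube([3930, 102, 2560]); translate([2921, 289, 0]) cube([929, 102, 2010]); }
translate([380, 3967, 0]) cube([3930, 102, 2560]);
translate([380, 391, 0]) cube([102, 3576, 2560]);
translate([4208, 391, 0]) cube([102, 3576, 2560]);


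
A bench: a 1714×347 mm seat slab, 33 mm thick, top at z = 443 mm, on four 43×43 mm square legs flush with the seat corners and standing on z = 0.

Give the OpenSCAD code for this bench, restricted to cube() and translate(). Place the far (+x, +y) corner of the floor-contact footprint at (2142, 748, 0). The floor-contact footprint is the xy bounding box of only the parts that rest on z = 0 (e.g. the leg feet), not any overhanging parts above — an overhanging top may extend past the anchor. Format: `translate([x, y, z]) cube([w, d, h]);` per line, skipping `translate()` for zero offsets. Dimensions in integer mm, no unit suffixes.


// leg_h = 443 − 33 = 410
translate([428, 401, 410]) cube([1714, 347, 33]);
translate([428, 401, 0]) cube([43, 43, 410]);
translate([428, 705, 0]) cube([43, 43, 410]);
translate([2099, 401, 0]) cube([43, 43, 410]);
translate([2099, 705, 0]) cube([43, 43, 410]);


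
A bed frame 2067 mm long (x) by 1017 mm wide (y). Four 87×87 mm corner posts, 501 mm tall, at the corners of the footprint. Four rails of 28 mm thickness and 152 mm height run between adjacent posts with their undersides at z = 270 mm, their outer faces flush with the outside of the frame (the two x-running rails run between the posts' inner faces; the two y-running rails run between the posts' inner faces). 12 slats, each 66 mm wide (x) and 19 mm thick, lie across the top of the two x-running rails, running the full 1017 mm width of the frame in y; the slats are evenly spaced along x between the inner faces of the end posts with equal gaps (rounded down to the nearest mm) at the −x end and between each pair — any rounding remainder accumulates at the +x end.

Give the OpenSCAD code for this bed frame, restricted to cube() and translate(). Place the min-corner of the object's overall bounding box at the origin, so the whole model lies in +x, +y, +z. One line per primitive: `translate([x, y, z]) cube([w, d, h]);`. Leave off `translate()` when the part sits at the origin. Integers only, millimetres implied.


// slat z = rail_z + rail_h = 270 + 152 = 422
// slat gap = ⌊(1893 − 12·66) / 13⌋ = 84
cube([87, 87, 501]);
translate([0, 930, 0]) cube([87, 87, 501]);
translate([1980, 0, 0]) cube([87, 87, 501]);
translate([1980, 930, 0]) cube([87, 87, 501]);
translate([87, 0, 270]) cube([1893, 28, 152]);
translate([87, 989, 270]) cube([1893, 28, 152]);
translate([0, 87, 270]) cube([28, 843, 152]);
translate([2039, 87, 270]) cube([28, 843, 152]);
translate([171, 0, 422]) cube([66, 1017, 19]);
translate([321, 0, 422]) cube([66, 1017, 19]);
translate([471, 0, 422]) cube([66, 1017, 19]);
translate([621, 0, 422]) cube([66, 1017, 19]);
translate([771, 0, 422]) cube([66, 1017, 19]);
translate([921, 0, 422]) cube([66, 1017, 19]);
translate([1071, 0, 422]) cube([66, 1017, 19]);
translate([1221, 0, 422]) cube([66, 1017, 19]);
translate([1371, 0, 422]) cube([66, 1017, 19]);
translate([1521, 0, 422]) cube([66, 1017, 19]);
translate([1671, 0, 422]) cube([66, 1017, 19]);
translate([1821, 0, 422]) cube([66, 1017, 19]);


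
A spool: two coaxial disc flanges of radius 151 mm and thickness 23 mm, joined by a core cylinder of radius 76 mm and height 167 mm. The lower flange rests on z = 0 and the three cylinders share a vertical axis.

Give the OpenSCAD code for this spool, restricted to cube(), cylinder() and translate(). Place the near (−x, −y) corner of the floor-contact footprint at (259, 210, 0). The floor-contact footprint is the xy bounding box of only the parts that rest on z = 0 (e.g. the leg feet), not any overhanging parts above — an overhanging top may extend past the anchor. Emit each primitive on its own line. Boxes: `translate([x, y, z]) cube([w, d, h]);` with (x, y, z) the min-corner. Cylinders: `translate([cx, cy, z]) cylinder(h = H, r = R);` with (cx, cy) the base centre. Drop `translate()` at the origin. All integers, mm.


translate([410, 361, 0]) cylinder(h = 23, r = 151);
translate([410, 361, 23]) cylinder(h = 167, r = 76);
translate([410, 361, 190]) cylinder(h = 23, r = 151);
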